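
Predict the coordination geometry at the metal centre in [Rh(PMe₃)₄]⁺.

square planar

Trimethylphosphine is neutral; balancing the +1 overall charge requires Rh(I).
Rhodium is a group-9 element; Rh(I) is therefore d⁸.
With 4 monodentate ligands the coordination number is 4.
A 4d d⁸ ion has a large crystal-field splitting; square planar leaves the high-energy d_{x²−y²} orbital empty and maximises CFSE.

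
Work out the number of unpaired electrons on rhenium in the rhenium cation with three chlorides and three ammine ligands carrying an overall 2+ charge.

2 unpaired electrons

Ligand charges: each chloride is −1; ammonia is neutral. With an overall charge of +2 the rhenium centre must be in the +5 oxidation state.
Rhenium is a group-7 element; Re(V) is therefore d².
In an octahedral field the d² configuration is t₂g²e_g⁰ (only one arrangement possible), giving 2 unpaired electrons.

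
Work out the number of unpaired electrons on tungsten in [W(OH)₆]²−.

Summing ligand charges against the −2 overall charge gives an oxidation state of +4 for tungsten.
Tungsten is a group-6 element; W(IV) is therefore d².
In an octahedral field the d² configuration is t₂g²e_g⁰ (only one arrangement possible), giving 2 unpaired electrons.

2 unpaired electrons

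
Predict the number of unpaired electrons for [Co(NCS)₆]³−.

Summing ligand charges against the −3 overall charge gives an oxidation state of +3 for cobalt.
Group 9 minus oxidation state 3 gives a d⁶ configuration.
The spin state decides the count: Co(III) has an exceptionally large octahedral splitting and is low-spin with essentially every ligand except fluoride.
An octahedral low-spin d⁶ ion is t₂g⁶e_g⁰, giving 0 unpaired electrons.

0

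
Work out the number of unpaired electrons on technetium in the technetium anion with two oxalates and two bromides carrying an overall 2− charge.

3

Summing ligand charges against the −2 overall charge gives an oxidation state of +4 for technetium.
Technetium is a group-7 element; Tc(IV) is therefore d³.
Counting donor atoms: 2×oxalate (bidentate) → 4 donors; 2×bromide (monodentate) → 2 donors. Coordination number = 6.
In an octahedral field the d³ configuration is t₂g³e_g⁰ (only one arrangement possible), giving 3 unpaired electrons.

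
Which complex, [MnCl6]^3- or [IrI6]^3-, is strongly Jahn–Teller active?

[MnCl6]^3-: Ligand charges: each chloride is −1. With an overall charge of −3 the manganese centre must be in the +3 oxidation state. Group 7 minus oxidation state 3 gives a d⁴ configuration. Chloride is a weak-field ligand for a first-row metal, so the complex is high-spin. The t₂g³e_g¹ (high-spin) configuration has an unevenly filled e_g set; the Jahn–Teller theorem predicts a tetragonal distortion (typically axial elongation) to lift the degeneracy.
[IrI6]^3-: Summing ligand charges against the −3 overall charge gives an oxidation state of +3 for iridium. Ir sits in group 9, so the d-electron count is 9 − 3 = 6. A 5d ion has a large Δₒ and is invariably low-spin. The d⁶ configuration leaves the e_g set evenly filled (or empty) — no strong Jahn–Teller driving force.

[MnCl6]^3-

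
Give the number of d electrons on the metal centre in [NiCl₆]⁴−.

d⁸

Ligand charges: each chloride is −1. With an overall charge of −4 the nickel centre must be in the +2 oxidation state.
Ni sits in group 10, so the d-electron count is 10 − 2 = 8.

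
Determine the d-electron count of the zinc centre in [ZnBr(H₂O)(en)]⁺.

d10

Each bromide is −1; water is neutral; ethylenediamine is neutral; balancing the +1 overall charge requires Zn(II).
Group 12 minus oxidation state 2 gives a d¹⁰ configuration.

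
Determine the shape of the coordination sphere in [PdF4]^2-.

square planar

Ligand charges: each fluoride is −1. With an overall charge of −2 the palladium centre must be in the +2 oxidation state.
Palladium is a group-10 element; Pd(II) is therefore d⁸.
With 4 monodentate ligands the coordination number is 4.
A 4d d⁸ ion has a large crystal-field splitting; square planar leaves the high-energy d_{x²−y²} orbital empty and maximises CFSE.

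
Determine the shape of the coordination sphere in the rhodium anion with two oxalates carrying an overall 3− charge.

Summing ligand charges against the −3 overall charge gives an oxidation state of +1 for rhodium.
Rh sits in group 9, so the d-electron count is 9 − 1 = 8.
Counting donor atoms: 2×oxalate (bidentate) → 4 donors. Coordination number = 4.
A 4d d⁸ ion has a large crystal-field splitting; square planar leaves the high-energy d_{x²−y²} orbital empty and maximises CFSE.

square planar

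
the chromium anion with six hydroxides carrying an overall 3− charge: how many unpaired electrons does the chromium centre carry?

3 unpaired electrons

Summing ligand charges against the −3 overall charge gives an oxidation state of +3 for chromium.
Group 6 minus oxidation state 3 gives a d³ configuration.
In an octahedral field the d³ configuration is t₂g³e_g⁰ (only one arrangement possible), giving 3 unpaired electrons.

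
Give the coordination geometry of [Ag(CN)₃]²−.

Ligand charges: each cyanide is −1. With an overall charge of −2 the silver centre must be in the +1 oxidation state.
Silver is a group-11 element; Ag(I) is therefore d¹⁰.
With 3 monodentate ligands the coordination number is 3.
Three ligands around a d¹⁰ centre minimise repulsion in a trigonal-planar arrangement.

trigonal planar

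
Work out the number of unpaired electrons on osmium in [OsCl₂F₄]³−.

Ligand charges: each chloride is −1; each fluoride is −1. With an overall charge of −3 the osmium centre must be in the +3 oxidation state.
Group 8 minus oxidation state 3 gives a d⁵ configuration.
The spin state decides the count: a 5d ion has a large Δₒ and is invariably low-spin.
An octahedral low-spin d⁵ ion is t₂g⁵e_g⁰, giving 1 unpaired electron.

1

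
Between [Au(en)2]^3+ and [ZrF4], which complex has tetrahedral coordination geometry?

For [Au(en)2]^3+: Summing ligand charges against the +3 overall charge gives an oxidation state of +3 for gold. Au sits in group 11, so the d-electron count is 11 − 3 = 8. A 5d d⁸ ion has a large crystal-field splitting; square planar leaves the high-energy d_{x²−y²} orbital empty and maximises CFSE. → square planar.
For [ZrF4]: Summing ligand charges against the 0 overall charge gives an oxidation state of +4 for zirconium. Zr sits in group 4, so the d-electron count is 4 − 4 = 0. A d⁰ ion has no crystal-field stabilisation preference between square planar and tetrahedral, so four ligands adopt the sterically favoured tetrahedral geometry. → tetrahedral.

[ZrF4]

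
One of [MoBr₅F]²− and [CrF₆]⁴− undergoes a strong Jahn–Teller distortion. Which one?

[CrF₆]⁴−

[MoBr₅F]²−: Ligand charges: each bromide is −1; each fluoride is −1. With an overall charge of −2 the molybdenum centre must be in the +4 oxidation state. Molybdenum is a group-6 element; Mo(IV) is therefore d². The d² configuration leaves the e_g set evenly filled (or empty) — no strong Jahn–Teller driving force.
[CrF₆]⁴−: Each fluoride is −1; balancing the −4 overall charge requires Cr(II). Group 6 minus oxidation state 2 gives a d⁴ configuration. Fluoride is a weak-field ligand for a first-row metal, so the complex is high-spin. The t₂g³e_g¹ (high-spin) configuration has an unevenly filled e_g set; the Jahn–Teller theorem predicts a tetragonal distortion (typically axial elongation) to lift the degeneracy.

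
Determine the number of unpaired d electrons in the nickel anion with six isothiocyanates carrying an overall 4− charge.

Each isothiocyanate is −1; balancing the −4 overall charge requires Ni(II).
Ni sits in group 10, so the d-electron count is 10 − 2 = 8.
In an octahedral field the d⁸ configuration is t₂g⁶e_g² (only one arrangement possible), giving 2 unpaired electrons.

2 unpaired electrons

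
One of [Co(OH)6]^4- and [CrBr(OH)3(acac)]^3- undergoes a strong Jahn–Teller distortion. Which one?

[Co(OH)6]^4-: Summing ligand charges against the −4 overall charge gives an oxidation state of +2 for cobalt. Cobalt is a group-9 element; Co(II) is therefore d⁷. Hydroxide is a weak-field ligand for a first-row metal, so the complex is high-spin. The d⁷ configuration leaves the e_g set evenly filled (or empty) — no strong Jahn–Teller driving force.
[CrBr(OH)3(acac)]^3-: Ligand charges: each bromide is −1; each hydroxide is −1; each acetylacetonate is −1. With an overall charge of −3 the chromium centre must be in the +2 oxidation state. Cr sits in group 6, so the d-electron count is 6 − 2 = 4. Acetylacetonate, bromide, and hydroxide are weak-field ligands for a first-row metal, so the complex is high-spin. The t₂g³e_g¹ (high-spin) configuration has an unevenly filled e_g set; the Jahn–Teller theorem predicts a tetragonal distortion (typically axial elongation) to lift the degeneracy.

[CrBr(OH)3(acac)]^3-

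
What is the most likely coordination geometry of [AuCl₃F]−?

Each chloride is −1; each fluoride is −1; balancing the −1 overall charge requires Au(III).
Group 11 minus oxidation state 3 gives a d⁸ configuration.
With 4 monodentate ligands the coordination number is 4.
A 5d d⁸ ion has a large crystal-field splitting; square planar leaves the high-energy d_{x²−y²} orbital empty and maximises CFSE.

square planar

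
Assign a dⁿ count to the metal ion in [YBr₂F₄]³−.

Ligand charges: each bromide is −1; each fluoride is −1. With an overall charge of −3 the yttrium centre must be in the +3 oxidation state.
Y sits in group 3, so the d-electron count is 3 − 3 = 0.

d0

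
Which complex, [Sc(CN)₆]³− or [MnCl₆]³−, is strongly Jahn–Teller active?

[MnCl₆]³−

[Sc(CN)₆]³−: Ligand charges: each cyanide is −1. With an overall charge of −3 the scandium centre must be in the +3 oxidation state. Sc sits in group 3, so the d-electron count is 3 − 3 = 0. The d⁰ configuration leaves the e_g set evenly filled (or empty) — no strong Jahn–Teller driving force.
[MnCl₆]³−: Ligand charges: each chloride is −1. With an overall charge of −3 the manganese centre must be in the +3 oxidation state. Group 7 minus oxidation state 3 gives a d⁴ configuration. Chloride is a weak-field ligand for a first-row metal, so the complex is high-spin. The t₂g³e_g¹ (high-spin) configuration has an unevenly filled e_g set; the Jahn–Teller theorem predicts a tetragonal distortion (typically axial elongation) to lift the degeneracy.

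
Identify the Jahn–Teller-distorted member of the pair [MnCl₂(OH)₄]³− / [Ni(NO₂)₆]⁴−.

[MnCl₂(OH)₄]³−

[MnCl₂(OH)₄]³−: Each chloride is −1; each hydroxide is −1; balancing the −3 overall charge requires Mn(III). Manganese is a group-7 element; Mn(III) is therefore d⁴. Chloride and hydroxide are weak-field ligands for a first-row metal, so the complex is high-spin. The t₂g³e_g¹ (high-spin) configuration has an unevenly filled e_g set; the Jahn–Teller theorem predicts a tetragonal distortion (typically axial elongation) to lift the degeneracy.
[Ni(NO₂)₆]⁴−: Summing ligand charges against the −4 overall charge gives an oxidation state of +2 for nickel. Ni sits in group 10, so the d-electron count is 10 − 2 = 8. The d⁸ configuration leaves the e_g set evenly filled (or empty) — no strong Jahn–Teller driving force.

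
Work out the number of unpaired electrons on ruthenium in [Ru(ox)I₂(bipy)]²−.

0 unpaired electrons

Each oxalate is −2; each iodide is −1; 2,2′-bipyridine is neutral; balancing the −2 overall charge requires Ru(II).
Group 8 minus oxidation state 2 gives a d⁶ configuration.
Counting donor atoms: 1×oxalate (bidentate) → 2 donors; 2×iodide (monodentate) → 2 donors; 1×2,2′-bipyridine (bidentate) → 2 donors. Coordination number = 6.
The spin state decides the count: a 4d ion has a large Δₒ and is invariably low-spin.
An octahedral low-spin d⁶ ion is t₂g⁶e_g⁰, giving 0 unpaired electrons.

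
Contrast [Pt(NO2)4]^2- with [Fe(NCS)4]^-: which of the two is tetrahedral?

[Fe(NCS)4]^-

For [Pt(NO2)4]^2-: Ligand charges: each nitro (N-bound nitrite) is −1. With an overall charge of −2 the platinum centre must be in the +2 oxidation state. Platinum is a group-10 element; Pt(II) is therefore d⁸. A 5d d⁸ ion has a large crystal-field splitting; square planar leaves the high-energy d_{x²−y²} orbital empty and maximises CFSE. → square planar.
For [Fe(NCS)4]^-: Each isothiocyanate is −1; balancing the −1 overall charge requires Fe(III). Iron is a group-8 element; Fe(III) is therefore d⁵. A high-spin d⁵ ion has zero CFSE in either geometry, so four ligands adopt the sterically favoured tetrahedral geometry. → tetrahedral.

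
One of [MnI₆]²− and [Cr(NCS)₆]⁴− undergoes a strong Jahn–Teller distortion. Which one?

[Cr(NCS)₆]⁴−

[MnI₆]²−: Summing ligand charges against the −2 overall charge gives an oxidation state of +4 for manganese. Group 7 minus oxidation state 4 gives a d³ configuration. The d³ configuration leaves the e_g set evenly filled (or empty) — no strong Jahn–Teller driving force.
[Cr(NCS)₆]⁴−: Summing ligand charges against the −4 overall charge gives an oxidation state of +2 for chromium. Group 6 minus oxidation state 2 gives a d⁴ configuration. Isothiocyanate is a weak-field ligand for a first-row metal, so the complex is high-spin. The t₂g³e_g¹ (high-spin) configuration has an unevenly filled e_g set; the Jahn–Teller theorem predicts a tetragonal distortion (typically axial elongation) to lift the degeneracy.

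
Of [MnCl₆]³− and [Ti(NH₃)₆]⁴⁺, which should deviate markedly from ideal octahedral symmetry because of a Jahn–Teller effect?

[MnCl₆]³−: Ligand charges: each chloride is −1. With an overall charge of −3 the manganese centre must be in the +3 oxidation state. Group 7 minus oxidation state 3 gives a d⁴ configuration. Chloride is a weak-field ligand for a first-row metal, so the complex is high-spin. The t₂g³e_g¹ (high-spin) configuration has an unevenly filled e_g set; the Jahn–Teller theorem predicts a tetragonal distortion (typically axial elongation) to lift the degeneracy.
[Ti(NH₃)₆]⁴⁺: Summing ligand charges against the +4 overall charge gives an oxidation state of +4 for titanium. Group 4 minus oxidation state 4 gives a d⁰ configuration. The d⁰ configuration leaves the e_g set evenly filled (or empty) — no strong Jahn–Teller driving force.

[MnCl₆]³−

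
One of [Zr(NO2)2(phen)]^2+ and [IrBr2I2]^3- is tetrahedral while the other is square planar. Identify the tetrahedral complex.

[Zr(NO2)2(phen)]^2+

For [Zr(NO2)2(phen)]^2+: Ligand charges: each nitro (N-bound nitrite) is −1; 1,10-phenanthroline is neutral. With an overall charge of +2 the zirconium centre must be in the +4 oxidation state. Zr sits in group 4, so the d-electron count is 4 − 4 = 0. A d⁰ ion has no crystal-field stabilisation preference between square planar and tetrahedral, so four ligands adopt the sterically favoured tetrahedral geometry. → tetrahedral.
For [IrBr2I2]^3-: Each bromide is −1; each iodide is −1; balancing the −3 overall charge requires Ir(I). Iridium is a group-9 element; Ir(I) is therefore d⁸. A 5d d⁸ ion has a large crystal-field splitting; square planar leaves the high-energy d_{x²−y²} orbital empty and maximises CFSE. → square planar.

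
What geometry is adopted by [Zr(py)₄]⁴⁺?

Pyridine is neutral; balancing the +4 overall charge requires Zr(IV).
Zr sits in group 4, so the d-electron count is 4 − 4 = 0.
Coordination number: 4.
A d⁰ ion has no crystal-field stabilisation preference between square planar and tetrahedral, so four ligands adopt the sterically favoured tetrahedral geometry.

tetrahedral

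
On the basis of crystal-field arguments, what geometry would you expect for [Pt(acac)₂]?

Summing ligand charges against the 0 overall charge gives an oxidation state of +2 for platinum.
Group 10 minus oxidation state 2 gives a d⁸ configuration.
Counting donor atoms: 2×acetylacetonate (bidentate) → 4 donors. Coordination number = 4.
A 5d d⁸ ion has a large crystal-field splitting; square planar leaves the high-energy d_{x²−y²} orbital empty and maximises CFSE.

square planar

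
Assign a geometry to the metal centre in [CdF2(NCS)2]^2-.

tetrahedral

Each fluoride is −1; each isothiocyanate is −1; balancing the −2 overall charge requires Cd(II).
Cd sits in group 12, so the d-electron count is 12 − 2 = 10.
Coordination number: 4.
A d¹⁰ ion has no crystal-field stabilisation preference between square planar and tetrahedral, so four ligands adopt the sterically favoured tetrahedral geometry.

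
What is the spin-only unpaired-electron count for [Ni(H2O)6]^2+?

2

Ligand charges: water is neutral. With an overall charge of +2 the nickel centre must be in the +2 oxidation state.
Nickel is a group-10 element; Ni(II) is therefore d⁸.
In an octahedral field the d⁸ configuration is t₂g⁶e_g² (only one arrangement possible), giving 2 unpaired electrons.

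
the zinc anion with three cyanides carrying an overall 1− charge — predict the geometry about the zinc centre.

trigonal planar

Ligand charges: each cyanide is −1. With an overall charge of −1 the zinc centre must be in the +2 oxidation state.
Zn sits in group 12, so the d-electron count is 12 − 2 = 10.
Coordination number: 3.
Three ligands around a d¹⁰ centre minimise repulsion in a trigonal-planar arrangement.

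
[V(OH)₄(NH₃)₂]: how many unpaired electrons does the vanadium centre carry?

1 unpaired electron

Ligand charges: each hydroxide is −1; ammonia is neutral. With an overall charge of 0 the vanadium centre must be in the +4 oxidation state.
V sits in group 5, so the d-electron count is 5 − 4 = 1.
In an octahedral field the d¹ configuration is t₂g¹e_g⁰ (only one arrangement possible), giving 1 unpaired electron.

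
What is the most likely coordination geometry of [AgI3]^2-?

trigonal planar

Ligand charges: each iodide is −1. With an overall charge of −2 the silver centre must be in the +1 oxidation state.
Ag sits in group 11, so the d-electron count is 11 − 1 = 10.
Coordination number: 3.
Three ligands around a d¹⁰ centre minimise repulsion in a trigonal-planar arrangement.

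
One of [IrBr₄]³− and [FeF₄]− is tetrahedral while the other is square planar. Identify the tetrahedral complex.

For [IrBr₄]³−: Each bromide is −1; balancing the −3 overall charge requires Ir(I). Ir sits in group 9, so the d-electron count is 9 − 1 = 8. A 5d d⁸ ion has a large crystal-field splitting; square planar leaves the high-energy d_{x²−y²} orbital empty and maximises CFSE. → square planar.
For [FeF₄]−: Ligand charges: each fluoride is −1. With an overall charge of −1 the iron centre must be in the +3 oxidation state. Fe sits in group 8, so the d-electron count is 8 − 3 = 5. A high-spin d⁵ ion has zero CFSE in either geometry, so four ligands adopt the sterically favoured tetrahedral geometry. → tetrahedral.

[FeF₄]−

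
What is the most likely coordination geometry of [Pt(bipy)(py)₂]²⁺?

square planar

2,2′-bipyridine is neutral; pyridine is neutral; balancing the +2 overall charge requires Pt(II).
Pt sits in group 10, so the d-electron count is 10 − 2 = 8.
Counting donor atoms: 1×2,2′-bipyridine (bidentate) → 2 donors; 2×pyridine (monodentate) → 2 donors. Coordination number = 4.
A 5d d⁸ ion has a large crystal-field splitting; square planar leaves the high-energy d_{x²−y²} orbital empty and maximises CFSE.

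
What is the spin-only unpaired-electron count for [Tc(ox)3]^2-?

3

Ligand charges: each oxalate is −2. With an overall charge of −2 the technetium centre must be in the +4 oxidation state.
Tc sits in group 7, so the d-electron count is 7 − 4 = 3.
Counting donor atoms: 3×oxalate (bidentate) → 6 donors. Coordination number = 6.
In an octahedral field the d³ configuration is t₂g³e_g⁰ (only one arrangement possible), giving 3 unpaired electrons.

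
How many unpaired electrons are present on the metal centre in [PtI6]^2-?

0

Summing ligand charges against the −2 overall charge gives an oxidation state of +4 for platinum.
Group 10 minus oxidation state 4 gives a d⁶ configuration.
The spin state decides the count: a 5d ion has a large Δₒ and is invariably low-spin.
An octahedral low-spin d⁶ ion is t₂g⁶e_g⁰, giving 0 unpaired electrons.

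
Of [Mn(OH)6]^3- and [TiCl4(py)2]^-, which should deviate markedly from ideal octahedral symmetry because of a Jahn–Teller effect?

[Mn(OH)6]^3-

[Mn(OH)6]^3-: Ligand charges: each hydroxide is −1. With an overall charge of −3 the manganese centre must be in the +3 oxidation state. Group 7 minus oxidation state 3 gives a d⁴ configuration. Hydroxide is a weak-field ligand for a first-row metal, so the complex is high-spin. The t₂g³e_g¹ (high-spin) configuration has an unevenly filled e_g set; the Jahn–Teller theorem predicts a tetragonal distortion (typically axial elongation) to lift the degeneracy.
[TiCl4(py)2]^-: Summing ligand charges against the −1 overall charge gives an oxidation state of +3 for titanium. Group 4 minus oxidation state 3 gives a d¹ configuration. The d¹ configuration leaves the e_g set evenly filled (or empty) — no strong Jahn–Teller driving force.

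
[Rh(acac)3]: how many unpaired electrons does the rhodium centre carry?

Each acetylacetonate is −1; balancing the 0 overall charge requires Rh(III).
Group 9 minus oxidation state 3 gives a d⁶ configuration.
Counting donor atoms: 3×acetylacetonate (bidentate) → 6 donors. Coordination number = 6.
The spin state decides the count: a 4d ion has a large Δₒ and is invariably low-spin.
An octahedral low-spin d⁶ ion is t₂g⁶e_g⁰, giving 0 unpaired electrons.

0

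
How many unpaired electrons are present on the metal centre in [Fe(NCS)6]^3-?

5 unpaired electrons

Summing ligand charges against the −3 overall charge gives an oxidation state of +3 for iron.
Group 8 minus oxidation state 3 gives a d⁵ configuration.
The spin state decides the count: Isothiocyanate is a weak-field ligand for a first-row metal, so the complex is high-spin.
An octahedral high-spin d⁵ ion is t₂g³e_g², giving 5 unpaired electrons.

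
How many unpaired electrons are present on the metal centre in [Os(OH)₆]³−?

Summing ligand charges against the −3 overall charge gives an oxidation state of +3 for osmium.
Group 8 minus oxidation state 3 gives a d⁵ configuration.
The spin state decides the count: a 5d ion has a large Δₒ and is invariably low-spin.
An octahedral low-spin d⁵ ion is t₂g⁵e_g⁰, giving 1 unpaired electron.

1 unpaired electron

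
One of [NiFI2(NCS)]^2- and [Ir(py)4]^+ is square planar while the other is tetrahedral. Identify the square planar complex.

[Ir(py)4]^+

For [NiFI2(NCS)]^2-: Each fluoride is −1; each iodide is −1; each isothiocyanate is −1; balancing the −2 overall charge requires Ni(II). Ni sits in group 10, so the d-electron count is 10 − 2 = 8. Fluoride, iodide, and isothiocyanate are weak-field ligands. With weak-field ligands the CFSE gain from square planar is small, so a 3d d⁸ ion takes the sterically preferred tetrahedral geometry. → tetrahedral.
For [Ir(py)4]^+: Pyridine is neutral; balancing the +1 overall charge requires Ir(I). Ir sits in group 9, so the d-electron count is 9 − 1 = 8. A 5d d⁸ ion has a large crystal-field splitting; square planar leaves the high-energy d_{x²−y²} orbital empty and maximises CFSE. → square planar.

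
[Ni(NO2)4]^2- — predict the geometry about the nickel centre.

square planar

Summing ligand charges against the −2 overall charge gives an oxidation state of +2 for nickel.
Nickel is a group-10 element; Ni(II) is therefore d⁸.
With 4 monodentate ligands the coordination number is 4.
Nitro (N-bound nitrite) is a strong-field ligand (high in the spectrochemical series).
A 3d d⁸ ion with strong-field ligands gains enough CFSE to favour square planar over tetrahedral.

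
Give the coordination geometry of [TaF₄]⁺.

Each fluoride is −1; balancing the +1 overall charge requires Ta(V).
Group 5 minus oxidation state 5 gives a d⁰ configuration.
Coordination number: 4.
A d⁰ ion has no crystal-field stabilisation preference between square planar and tetrahedral, so four ligands adopt the sterically favoured tetrahedral geometry.

tetrahedral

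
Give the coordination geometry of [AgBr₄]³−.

tetrahedral

Ligand charges: each bromide is −1. With an overall charge of −3 the silver centre must be in the +1 oxidation state.
Ag sits in group 11, so the d-electron count is 11 − 1 = 10.
With 4 monodentate ligands the coordination number is 4.
A d¹⁰ ion has no crystal-field stabilisation preference between square planar and tetrahedral, so four ligands adopt the sterically favoured tetrahedral geometry.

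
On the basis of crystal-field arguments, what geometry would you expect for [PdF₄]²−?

Ligand charges: each fluoride is −1. With an overall charge of −2 the palladium centre must be in the +2 oxidation state.
Palladium is a group-10 element; Pd(II) is therefore d⁸.
With 4 monodentate ligands the coordination number is 4.
A 4d d⁸ ion has a large crystal-field splitting; square planar leaves the high-energy d_{x²−y²} orbital empty and maximises CFSE.

square planar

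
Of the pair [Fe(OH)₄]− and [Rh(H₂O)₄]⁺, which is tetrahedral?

For [Fe(OH)₄]−: Ligand charges: each hydroxide is −1. With an overall charge of −1 the iron centre must be in the +3 oxidation state. Group 8 minus oxidation state 3 gives a d⁵ configuration. A high-spin d⁵ ion has zero CFSE in either geometry, so four ligands adopt the sterically favoured tetrahedral geometry. → tetrahedral.
For [Rh(H₂O)₄]⁺: Water is neutral; balancing the +1 overall charge requires Rh(I). Rh sits in group 9, so the d-electron count is 9 − 1 = 8. A 4d d⁸ ion has a large crystal-field splitting; square planar leaves the high-energy d_{x²−y²} orbital empty and maximises CFSE. → square planar.

[Fe(OH)₄]−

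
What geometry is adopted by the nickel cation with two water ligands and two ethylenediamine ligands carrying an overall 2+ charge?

octahedral

Water is neutral; ethylenediamine is neutral; balancing the +2 overall charge requires Ni(II).
Nickel is a group-10 element; Ni(II) is therefore d⁸.
Counting donor atoms: 2×water (monodentate) → 2 donors; 2×ethylenediamine (bidentate) → 4 donors. Coordination number = 6.
Six donors around a single metal centre give an octahedral coordination sphere.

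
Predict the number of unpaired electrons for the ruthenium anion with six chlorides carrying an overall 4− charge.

0

Summing ligand charges against the −4 overall charge gives an oxidation state of +2 for ruthenium.
Group 8 minus oxidation state 2 gives a d⁶ configuration.
The spin state decides the count: a 4d ion has a large Δₒ and is invariably low-spin.
An octahedral low-spin d⁶ ion is t₂g⁶e_g⁰, giving 0 unpaired electrons.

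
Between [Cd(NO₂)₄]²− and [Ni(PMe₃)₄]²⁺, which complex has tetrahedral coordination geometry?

[Cd(NO₂)₄]²−

For [Cd(NO₂)₄]²−: Summing ligand charges against the −2 overall charge gives an oxidation state of +2 for cadmium. Cd sits in group 12, so the d-electron count is 12 − 2 = 10. A d¹⁰ ion has no crystal-field stabilisation preference between square planar and tetrahedral, so four ligands adopt the sterically favoured tetrahedral geometry. → tetrahedral.
For [Ni(PMe₃)₄]²⁺: Trimethylphosphine is neutral; balancing the +2 overall charge requires Ni(II). Nickel is a group-10 element; Ni(II) is therefore d⁸. Trimethylphosphine is a strong-field ligand (high in the spectrochemical series). A 3d d⁸ ion with strong-field ligands gains enough CFSE to favour square planar over tetrahedral. → square planar.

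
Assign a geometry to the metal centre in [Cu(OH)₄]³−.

tetrahedral

Ligand charges: each hydroxide is −1. With an overall charge of −3 the copper centre must be in the +1 oxidation state.
Copper is a group-11 element; Cu(I) is therefore d¹⁰.
Coordination number: 4.
A d¹⁰ ion has no crystal-field stabilisation preference between square planar and tetrahedral, so four ligands adopt the sterically favoured tetrahedral geometry.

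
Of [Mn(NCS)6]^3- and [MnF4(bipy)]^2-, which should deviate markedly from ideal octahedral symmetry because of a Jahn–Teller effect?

[Mn(NCS)6]^3-

[Mn(NCS)6]^3-: Summing ligand charges against the −3 overall charge gives an oxidation state of +3 for manganese. Manganese is a group-7 element; Mn(III) is therefore d⁴. Isothiocyanate is a weak-field ligand for a first-row metal, so the complex is high-spin. The t₂g³e_g¹ (high-spin) configuration has an unevenly filled e_g set; the Jahn–Teller theorem predicts a tetragonal distortion (typically axial elongation) to lift the degeneracy.
[MnF4(bipy)]^2-: Ligand charges: each fluoride is −1; 2,2′-bipyridine is neutral. With an overall charge of −2 the manganese centre must be in the +2 oxidation state. Group 7 minus oxidation state 2 gives a d⁵ configuration. Fluoride is a weak-field ligand for a first-row metal, so the complex is high-spin. The d⁵ configuration leaves the e_g set evenly filled (or empty) — no strong Jahn–Teller driving force.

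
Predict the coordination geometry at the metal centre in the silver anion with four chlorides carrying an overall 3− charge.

tetrahedral

Each chloride is −1; balancing the −3 overall charge requires Ag(I).
Silver is a group-11 element; Ag(I) is therefore d¹⁰.
Coordination number: 4.
A d¹⁰ ion has no crystal-field stabilisation preference between square planar and tetrahedral, so four ligands adopt the sterically favoured tetrahedral geometry.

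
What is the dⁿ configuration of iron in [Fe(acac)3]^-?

Each acetylacetonate is −1; balancing the −1 overall charge requires Fe(II).
Iron is a group-8 element; Fe(II) is therefore d⁶.

d6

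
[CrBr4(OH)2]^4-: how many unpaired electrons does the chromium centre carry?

Summing ligand charges against the −4 overall charge gives an oxidation state of +2 for chromium.
Group 6 minus oxidation state 2 gives a d⁴ configuration.
The spin state decides the count: Bromide and hydroxide are weak-field ligands for a first-row metal, so the complex is high-spin.
An octahedral high-spin d⁴ ion is t₂g³e_g¹, giving 4 unpaired electrons.

4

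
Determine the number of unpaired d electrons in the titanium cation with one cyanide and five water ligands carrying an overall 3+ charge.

0 unpaired electrons

Each cyanide is −1; water is neutral; balancing the +3 overall charge requires Ti(IV).
Ti sits in group 4, so the d-electron count is 4 − 4 = 0.
In an octahedral field the d⁰ configuration is t₂g⁰e_g⁰, giving 0 unpaired electrons.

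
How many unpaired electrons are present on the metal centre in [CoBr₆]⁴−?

Ligand charges: each bromide is −1. With an overall charge of −4 the cobalt centre must be in the +2 oxidation state.
Cobalt is a group-9 element; Co(II) is therefore d⁷.
The spin state decides the count: Bromide is a weak-field ligand for a first-row metal, so the complex is high-spin.
An octahedral high-spin d⁷ ion is t₂g⁵e_g², giving 3 unpaired electrons.

3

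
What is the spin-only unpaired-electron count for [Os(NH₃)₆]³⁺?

1 unpaired electron

Ligand charges: ammonia is neutral. With an overall charge of +3 the osmium centre must be in the +3 oxidation state.
Os sits in group 8, so the d-electron count is 8 − 3 = 5.
The spin state decides the count: a 5d ion has a large Δₒ and is invariably low-spin.
An octahedral low-spin d⁵ ion is t₂g⁵e_g⁰, giving 1 unpaired electron.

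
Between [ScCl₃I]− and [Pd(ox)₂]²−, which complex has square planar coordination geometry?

[Pd(ox)₂]²−

For [ScCl₃I]−: Each chloride is −1; each iodide is −1; balancing the −1 overall charge requires Sc(III). Group 3 minus oxidation state 3 gives a d⁰ configuration. A d⁰ ion has no crystal-field stabilisation preference between square planar and tetrahedral, so four ligands adopt the sterically favoured tetrahedral geometry. → tetrahedral.
For [Pd(ox)₂]²−: Summing ligand charges against the −2 overall charge gives an oxidation state of +2 for palladium. Palladium is a group-10 element; Pd(II) is therefore d⁸. A 4d d⁸ ion has a large crystal-field splitting; square planar leaves the high-energy d_{x²−y²} orbital empty and maximises CFSE. → square planar.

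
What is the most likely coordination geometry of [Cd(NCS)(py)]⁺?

linear

Summing ligand charges against the +1 overall charge gives an oxidation state of +2 for cadmium.
Group 12 minus oxidation state 2 gives a d¹⁰ configuration.
With 2 monodentate ligands the coordination number is 2.
A d¹⁰ ion with only two ligands adopts a linear arrangement (sp hybridisation; no CFSE preference).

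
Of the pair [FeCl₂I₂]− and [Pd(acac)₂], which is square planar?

For [FeCl₂I₂]−: Summing ligand charges against the −1 overall charge gives an oxidation state of +3 for iron. Group 8 minus oxidation state 3 gives a d⁵ configuration. A high-spin d⁵ ion has zero CFSE in either geometry, so four ligands adopt the sterically favoured tetrahedral geometry. → tetrahedral.
For [Pd(acac)₂]: Ligand charges: each acetylacetonate is −1. With an overall charge of 0 the palladium centre must be in the +2 oxidation state. Group 10 minus oxidation state 2 gives a d⁸ configuration. A 4d d⁸ ion has a large crystal-field splitting; square planar leaves the high-energy d_{x²−y²} orbital empty and maximises CFSE. → square planar.

[Pd(acac)₂]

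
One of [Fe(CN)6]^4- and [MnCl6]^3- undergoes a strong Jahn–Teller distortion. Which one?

[MnCl6]^3-

[Fe(CN)6]^4-: Ligand charges: each cyanide is −1. With an overall charge of −4 the iron centre must be in the +2 oxidation state. Fe sits in group 8, so the d-electron count is 8 − 2 = 6. Cyanide is a strong-field ligand (high in the spectrochemical series) for a first-row metal, so the complex is low-spin. The d⁶ configuration leaves the e_g set evenly filled (or empty) — no strong Jahn–Teller driving force.
[MnCl6]^3-: Each chloride is −1; balancing the −3 overall charge requires Mn(III). Group 7 minus oxidation state 3 gives a d⁴ configuration. Chloride is a weak-field ligand for a first-row metal, so the complex is high-spin. The t₂g³e_g¹ (high-spin) configuration has an unevenly filled e_g set; the Jahn–Teller theorem predicts a tetragonal distortion (typically axial elongation) to lift the degeneracy.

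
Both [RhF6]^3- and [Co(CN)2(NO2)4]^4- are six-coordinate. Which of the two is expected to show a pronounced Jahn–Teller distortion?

[Co(CN)2(NO2)4]^4-

[RhF6]^3-: Ligand charges: each fluoride is −1. With an overall charge of −3 the rhodium centre must be in the +3 oxidation state. Group 9 minus oxidation state 3 gives a d⁶ configuration. A 4d ion has a large Δₒ and is invariably low-spin. The d⁶ configuration leaves the e_g set evenly filled (or empty) — no strong Jahn–Teller driving force.
[Co(CN)2(NO2)4]^4-: Ligand charges: each cyanide is −1; each nitro (N-bound nitrite) is −1. With an overall charge of −4 the cobalt centre must be in the +2 oxidation state. Cobalt is a group-9 element; Co(II) is therefore d⁷. Cyanide and nitro (N-bound nitrite) are strong-field ligands (high in the spectrochemical series) for a first-row metal, so the complex is low-spin. The t₂g⁶e_g¹ (low-spin) configuration has an unevenly filled e_g set; the Jahn–Teller theorem predicts a tetragonal distortion (typically axial elongation) to lift the degeneracy.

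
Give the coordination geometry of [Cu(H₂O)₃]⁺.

trigonal planar

Summing ligand charges against the +1 overall charge gives an oxidation state of +1 for copper.
Cu sits in group 11, so the d-electron count is 11 − 1 = 10.
Coordination number: 3.
Three ligands around a d¹⁰ centre minimise repulsion in a trigonal-planar arrangement.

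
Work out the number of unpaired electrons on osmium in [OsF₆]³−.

1 unpaired electron

Each fluoride is −1; balancing the −3 overall charge requires Os(III).
Osmium is a group-8 element; Os(III) is therefore d⁵.
The spin state decides the count: a 5d ion has a large Δₒ and is invariably low-spin.
An octahedral low-spin d⁵ ion is t₂g⁵e_g⁰, giving 1 unpaired electron.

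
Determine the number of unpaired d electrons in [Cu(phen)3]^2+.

1 unpaired electron

Summing ligand charges against the +2 overall charge gives an oxidation state of +2 for copper.
Group 11 minus oxidation state 2 gives a d⁹ configuration.
Counting donor atoms: 3×1,10-phenanthroline (bidentate) → 6 donors. Coordination number = 6.
In an octahedral field the d⁹ configuration is t₂g⁶e_g³ (only one arrangement possible), giving 1 unpaired electron.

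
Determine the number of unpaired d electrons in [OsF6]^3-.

1

Ligand charges: each fluoride is −1. With an overall charge of −3 the osmium centre must be in the +3 oxidation state.
Osmium is a group-8 element; Os(III) is therefore d⁵.
The spin state decides the count: a 5d ion has a large Δₒ and is invariably low-spin.
An octahedral low-spin d⁵ ion is t₂g⁵e_g⁰, giving 1 unpaired electron.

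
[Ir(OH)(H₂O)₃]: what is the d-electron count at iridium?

d8

Ligand charges: each hydroxide is −1; water is neutral. With an overall charge of 0 the iridium centre must be in the +1 oxidation state.
Iridium is a group-9 element; Ir(I) is therefore d⁸.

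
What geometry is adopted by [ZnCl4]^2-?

Ligand charges: each chloride is −1. With an overall charge of −2 the zinc centre must be in the +2 oxidation state.
Zinc is a group-12 element; Zn(II) is therefore d¹⁰.
With 4 monodentate ligands the coordination number is 4.
A d¹⁰ ion has no crystal-field stabilisation preference between square planar and tetrahedral, so four ligands adopt the sterically favoured tetrahedral geometry.

tetrahedral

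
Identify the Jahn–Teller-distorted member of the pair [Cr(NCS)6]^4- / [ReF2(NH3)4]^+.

[Cr(NCS)6]^4-

[Cr(NCS)6]^4-: Summing ligand charges against the −4 overall charge gives an oxidation state of +2 for chromium. Group 6 minus oxidation state 2 gives a d⁴ configuration. Isothiocyanate is a weak-field ligand for a first-row metal, so the complex is high-spin. The t₂g³e_g¹ (high-spin) configuration has an unevenly filled e_g set; the Jahn–Teller theorem predicts a tetragonal distortion (typically axial elongation) to lift the degeneracy.
[ReF2(NH3)4]^+: Summing ligand charges against the +1 overall charge gives an oxidation state of +3 for rhenium. Group 7 minus oxidation state 3 gives a d⁴ configuration. A 5d ion has a large Δₒ and is invariably low-spin. The d⁴ configuration leaves the e_g set evenly filled (or empty) — no strong Jahn–Teller driving force.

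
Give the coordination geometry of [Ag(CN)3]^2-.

trigonal planar

Ligand charges: each cyanide is −1. With an overall charge of −2 the silver centre must be in the +1 oxidation state.
Silver is a group-11 element; Ag(I) is therefore d¹⁰.
With 3 monodentate ligands the coordination number is 3.
Three ligands around a d¹⁰ centre minimise repulsion in a trigonal-planar arrangement.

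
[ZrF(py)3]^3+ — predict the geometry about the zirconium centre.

Summing ligand charges against the +3 overall charge gives an oxidation state of +4 for zirconium.
Group 4 minus oxidation state 4 gives a d⁰ configuration.
With 4 monodentate ligands the coordination number is 4.
A d⁰ ion has no crystal-field stabilisation preference between square planar and tetrahedral, so four ligands adopt the sterically favoured tetrahedral geometry.

tetrahedral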